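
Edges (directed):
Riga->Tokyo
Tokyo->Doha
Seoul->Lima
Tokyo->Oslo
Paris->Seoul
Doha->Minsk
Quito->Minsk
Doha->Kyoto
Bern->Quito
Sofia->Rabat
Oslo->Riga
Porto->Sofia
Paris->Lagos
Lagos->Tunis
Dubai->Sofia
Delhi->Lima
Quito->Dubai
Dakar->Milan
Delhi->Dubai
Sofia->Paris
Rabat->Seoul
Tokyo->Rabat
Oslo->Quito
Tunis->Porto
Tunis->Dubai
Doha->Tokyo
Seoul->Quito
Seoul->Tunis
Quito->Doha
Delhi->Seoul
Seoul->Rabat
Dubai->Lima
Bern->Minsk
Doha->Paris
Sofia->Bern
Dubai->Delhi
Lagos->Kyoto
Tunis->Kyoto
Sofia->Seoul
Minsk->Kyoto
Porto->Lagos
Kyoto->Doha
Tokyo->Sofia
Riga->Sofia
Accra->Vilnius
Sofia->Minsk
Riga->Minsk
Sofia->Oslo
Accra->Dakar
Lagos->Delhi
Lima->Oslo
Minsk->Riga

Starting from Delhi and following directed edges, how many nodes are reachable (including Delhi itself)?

18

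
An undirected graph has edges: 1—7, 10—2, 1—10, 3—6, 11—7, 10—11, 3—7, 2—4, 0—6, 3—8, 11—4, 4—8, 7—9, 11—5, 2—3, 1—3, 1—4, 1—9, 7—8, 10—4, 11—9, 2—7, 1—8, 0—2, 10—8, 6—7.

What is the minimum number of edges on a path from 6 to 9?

Level 0: 6
Level 1: 0, 3, 7
Level 2: 1, 2, 8, 9, 11
Level 3: 4, 5, 10
9 first appears at level 2.

2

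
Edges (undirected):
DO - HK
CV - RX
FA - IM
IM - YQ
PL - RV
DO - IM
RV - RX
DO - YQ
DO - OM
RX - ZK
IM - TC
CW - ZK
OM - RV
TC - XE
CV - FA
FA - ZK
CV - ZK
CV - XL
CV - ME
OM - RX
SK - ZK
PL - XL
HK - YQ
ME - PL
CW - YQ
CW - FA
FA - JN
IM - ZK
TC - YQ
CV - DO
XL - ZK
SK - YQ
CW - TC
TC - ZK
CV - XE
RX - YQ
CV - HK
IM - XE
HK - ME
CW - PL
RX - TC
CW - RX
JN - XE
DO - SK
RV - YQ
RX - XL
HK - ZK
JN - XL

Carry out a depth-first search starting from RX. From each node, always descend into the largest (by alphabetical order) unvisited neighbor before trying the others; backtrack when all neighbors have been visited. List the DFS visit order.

RX -> ZK -> XL -> PL -> RV -> YQ -> TC -> XE -> JN -> FA -> IM -> DO -> SK -> OM -> HK -> ME -> CV -> CW

Visit RX
RX → ZK
ZK → XL
XL → PL
PL → RV
RV → YQ
YQ → TC
TC → XE
XE → JN
JN → FA
FA → IM
IM → DO
DO → SK
DO → OM
DO → HK
HK → ME
ME → CV
FA → CW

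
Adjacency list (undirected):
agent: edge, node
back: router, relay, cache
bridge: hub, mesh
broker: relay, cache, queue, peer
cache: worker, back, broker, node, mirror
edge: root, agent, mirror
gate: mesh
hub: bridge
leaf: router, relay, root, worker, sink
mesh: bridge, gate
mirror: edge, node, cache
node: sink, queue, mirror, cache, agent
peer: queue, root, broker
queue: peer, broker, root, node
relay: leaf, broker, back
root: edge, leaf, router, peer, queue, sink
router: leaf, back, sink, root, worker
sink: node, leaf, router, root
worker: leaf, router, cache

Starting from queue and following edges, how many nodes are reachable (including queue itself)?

15

BFS from queue visits: queue, peer, broker, root, node, relay, cache, edge, leaf, router, sink, mirror, agent, back, worker
Reachable nodes: 15 of 19 total.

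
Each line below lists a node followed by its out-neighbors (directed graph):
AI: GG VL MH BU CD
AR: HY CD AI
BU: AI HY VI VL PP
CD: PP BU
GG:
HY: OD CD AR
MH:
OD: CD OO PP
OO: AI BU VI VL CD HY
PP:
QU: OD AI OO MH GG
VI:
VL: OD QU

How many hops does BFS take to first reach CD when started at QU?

2

Level 0: QU
Level 1: AI, GG, MH, OD, OO
Level 2: BU, CD, HY, PP, VI, VL
Level 3: AR
CD first appears at level 2.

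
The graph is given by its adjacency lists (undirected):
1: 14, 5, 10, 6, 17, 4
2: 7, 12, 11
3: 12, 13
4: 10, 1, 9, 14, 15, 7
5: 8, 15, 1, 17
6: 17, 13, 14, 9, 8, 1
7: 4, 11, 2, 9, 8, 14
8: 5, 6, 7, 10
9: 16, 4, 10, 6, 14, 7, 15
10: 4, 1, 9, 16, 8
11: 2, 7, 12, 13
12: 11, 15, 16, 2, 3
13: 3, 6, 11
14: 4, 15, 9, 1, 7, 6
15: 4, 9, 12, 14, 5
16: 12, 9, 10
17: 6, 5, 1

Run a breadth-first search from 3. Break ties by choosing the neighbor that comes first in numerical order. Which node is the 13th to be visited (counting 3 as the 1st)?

14

Visit 3; enqueue 12, 13 → queue [12, 13]
Visit 12; enqueue 2, 11, 15, 16 → queue [13, 2, 11, 15, 16]
Visit 13; enqueue 6 → queue [2, 11, 15, 16, 6]
Visit 2; enqueue 7 → queue [11, 15, 16, 6, 7]
Visit 11 → queue [15, 16, 6, 7]
Visit 15; enqueue 4, 5, 9, 14 → queue [16, 6, 7, 4, 5, 9, 14]
Visit 16; enqueue 10 → queue [6, 7, 4, 5, 9, 14, 10]
Visit 6; enqueue 1, 8, 17 → queue [7, 4, 5, 9, 14, 10, 1, 8, 17]
Visit 7 → queue [4, 5, 9, 14, 10, 1, 8, 17]
Visit 4 → queue [5, 9, 14, 10, 1, 8, 17]
Visit 5 → queue [9, 14, 10, 1, 8, 17]
Visit 9 → queue [14, 10, 1, 8, 17]
Visit 14 → queue [10, 1, 8, 17]
Visit 10 → queue [1, 8, 17]
Visit 1 → queue [8, 17]
Visit 8 → queue [17]
Visit 17 → queue []

Visit order: 3, 12, 13, 2, 11, 15, 16, 6, 7, 4, 5, 9, 14, 10, 1, 8, 17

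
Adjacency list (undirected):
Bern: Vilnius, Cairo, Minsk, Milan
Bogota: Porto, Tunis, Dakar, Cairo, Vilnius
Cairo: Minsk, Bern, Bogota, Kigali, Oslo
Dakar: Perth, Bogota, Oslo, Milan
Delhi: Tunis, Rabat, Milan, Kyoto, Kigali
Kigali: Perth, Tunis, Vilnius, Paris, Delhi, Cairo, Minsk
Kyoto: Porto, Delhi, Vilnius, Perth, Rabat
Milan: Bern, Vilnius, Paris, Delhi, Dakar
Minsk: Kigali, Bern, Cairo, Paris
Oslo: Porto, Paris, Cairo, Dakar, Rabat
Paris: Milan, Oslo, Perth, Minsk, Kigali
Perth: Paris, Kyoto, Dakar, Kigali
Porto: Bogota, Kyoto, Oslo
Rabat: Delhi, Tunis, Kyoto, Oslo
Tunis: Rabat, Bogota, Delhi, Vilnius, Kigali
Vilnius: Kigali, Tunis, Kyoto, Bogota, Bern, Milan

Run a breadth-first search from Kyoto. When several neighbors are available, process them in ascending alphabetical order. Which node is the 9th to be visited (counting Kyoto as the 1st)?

Tunis

Visit Kyoto; enqueue Delhi, Perth, Porto, Rabat, Vilnius → queue [Delhi, Perth, Porto, Rabat, Vilnius]
Visit Delhi; enqueue Kigali, Milan, Tunis → queue [Perth, Porto, Rabat, Vilnius, Kigali, Milan, Tunis]
Visit Perth; enqueue Dakar, Paris → queue [Porto, Rabat, Vilnius, Kigali, Milan, Tunis, Dakar, Paris]
Visit Porto; enqueue Bogota, Oslo → queue [Rabat, Vilnius, Kigali, Milan, Tunis, Dakar, Paris, Bogota, Oslo]
Visit Rabat → queue [Vilnius, Kigali, Milan, Tunis, Dakar, Paris, Bogota, Oslo]
Visit Vilnius; enqueue Bern → queue [Kigali, Milan, Tunis, Dakar, Paris, Bogota, Oslo, Bern]
Visit Kigali; enqueue Cairo, Minsk → queue [Milan, Tunis, Dakar, Paris, Bogota, Oslo, Bern, Cairo, Minsk]
Visit Milan → queue [Tunis, Dakar, Paris, Bogota, Oslo, Bern, Cairo, Minsk]
Visit Tunis → queue [Dakar, Paris, Bogota, Oslo, Bern, Cairo, Minsk]
Visit Dakar → queue [Paris, Bogota, Oslo, Bern, Cairo, Minsk]
Visit Paris → queue [Bogota, Oslo, Bern, Cairo, Minsk]
Visit Bogota → queue [Oslo, Bern, Cairo, Minsk]
Visit Oslo → queue [Bern, Cairo, Minsk]
Visit Bern → queue [Cairo, Minsk]
Visit Cairo → queue [Minsk]
Visit Minsk → queue []

Visit order: Kyoto, Delhi, Perth, Porto, Rabat, Vilnius, Kigali, Milan, Tunis, Dakar, Paris, Bogota, Oslo, Bern, Cairo, Minsk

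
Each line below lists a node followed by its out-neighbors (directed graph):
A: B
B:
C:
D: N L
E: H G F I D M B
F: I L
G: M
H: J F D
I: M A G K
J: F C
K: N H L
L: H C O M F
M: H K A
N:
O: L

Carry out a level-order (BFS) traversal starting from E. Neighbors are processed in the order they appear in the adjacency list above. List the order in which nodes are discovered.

E -> H -> G -> F -> I -> D -> M -> B -> J -> L -> A -> K -> N -> C -> O

Visit E; enqueue H, G, F, I, D, M, B → queue [H, G, F, I, D, M, B]
Visit H; enqueue J → queue [G, F, I, D, M, B, J]
Visit G → queue [F, I, D, M, B, J]
Visit F; enqueue L → queue [I, D, M, B, J, L]
Visit I; enqueue A, K → queue [D, M, B, J, L, A, K]
Visit D; enqueue N → queue [M, B, J, L, A, K, N]
Visit M → queue [B, J, L, A, K, N]
Visit B → queue [J, L, A, K, N]
Visit J; enqueue C → queue [L, A, K, N, C]
Visit L; enqueue O → queue [A, K, N, C, O]
Visit A → queue [K, N, C, O]
Visit K → queue [N, C, O]
Visit N → queue [C, O]
Visit C → queue [O]
Visit O → queue []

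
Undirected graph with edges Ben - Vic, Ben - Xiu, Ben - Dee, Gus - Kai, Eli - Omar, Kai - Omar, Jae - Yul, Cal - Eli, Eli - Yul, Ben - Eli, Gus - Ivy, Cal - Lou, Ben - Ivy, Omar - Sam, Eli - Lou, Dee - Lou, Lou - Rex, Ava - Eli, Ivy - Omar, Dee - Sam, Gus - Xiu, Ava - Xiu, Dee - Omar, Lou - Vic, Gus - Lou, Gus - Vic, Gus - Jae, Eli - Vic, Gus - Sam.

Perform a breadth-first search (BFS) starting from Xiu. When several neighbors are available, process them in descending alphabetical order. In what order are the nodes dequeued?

Visit Xiu; enqueue Gus, Ben, Ava → queue [Gus, Ben, Ava]
Visit Gus; enqueue Vic, Sam, Lou, Kai, Jae, Ivy → queue [Ben, Ava, Vic, Sam, Lou, Kai, Jae, Ivy]
Visit Ben; enqueue Eli, Dee → queue [Ava, Vic, Sam, Lou, Kai, Jae, Ivy, Eli, Dee]
Visit Ava → queue [Vic, Sam, Lou, Kai, Jae, Ivy, Eli, Dee]
Visit Vic → queue [Sam, Lou, Kai, Jae, Ivy, Eli, Dee]
Visit Sam; enqueue Omar → queue [Lou, Kai, Jae, Ivy, Eli, Dee, Omar]
Visit Lou; enqueue Rex, Cal → queue [Kai, Jae, Ivy, Eli, Dee, Omar, Rex, Cal]
Visit Kai → queue [Jae, Ivy, Eli, Dee, Omar, Rex, Cal]
Visit Jae; enqueue Yul → queue [Ivy, Eli, Dee, Omar, Rex, Cal, Yul]
Visit Ivy → queue [Eli, Dee, Omar, Rex, Cal, Yul]
Visit Eli → queue [Dee, Omar, Rex, Cal, Yul]
Visit Dee → queue [Omar, Rex, Cal, Yul]
Visit Omar → queue [Rex, Cal, Yul]
Visit Rex → queue [Cal, Yul]
Visit Cal → queue [Yul]
Visit Yul → queue []

Xiu → Gus → Ben → Ava → Vic → Sam → Lou → Kai → Jae → Ivy → Eli → Dee → Omar → Rex → Cal → Yul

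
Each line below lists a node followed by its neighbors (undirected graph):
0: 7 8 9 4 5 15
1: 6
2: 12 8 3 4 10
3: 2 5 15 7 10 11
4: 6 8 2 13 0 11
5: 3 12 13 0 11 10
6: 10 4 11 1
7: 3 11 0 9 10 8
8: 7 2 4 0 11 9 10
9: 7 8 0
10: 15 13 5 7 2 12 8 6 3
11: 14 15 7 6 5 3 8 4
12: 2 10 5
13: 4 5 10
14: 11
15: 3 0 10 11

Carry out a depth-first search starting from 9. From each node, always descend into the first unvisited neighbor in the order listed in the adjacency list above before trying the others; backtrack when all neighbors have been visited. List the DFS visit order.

9, 7, 3, 2, 12, 10, 15, 0, 8, 4, 6, 11, 14, 5, 13, 1

Visit 9
9 → 7
7 → 3
3 → 2
2 → 12
12 → 10
10 → 15
15 → 0
0 → 8
8 → 4
4 → 6
6 → 11
11 → 14
11 → 5
5 → 13
6 → 1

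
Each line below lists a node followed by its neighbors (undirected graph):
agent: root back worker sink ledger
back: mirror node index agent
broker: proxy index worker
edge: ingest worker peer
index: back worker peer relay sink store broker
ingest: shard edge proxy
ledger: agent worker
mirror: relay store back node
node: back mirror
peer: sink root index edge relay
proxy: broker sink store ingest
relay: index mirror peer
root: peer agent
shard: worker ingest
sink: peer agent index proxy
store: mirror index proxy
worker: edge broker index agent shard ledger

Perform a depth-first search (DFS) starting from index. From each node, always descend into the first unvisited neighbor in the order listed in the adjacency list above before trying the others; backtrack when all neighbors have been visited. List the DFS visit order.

Visit index
index → back
back → mirror
mirror → relay
relay → peer
peer → sink
sink → agent
agent → root
agent → worker
worker → edge
edge → ingest
ingest → shard
ingest → proxy
proxy → broker
proxy → store
worker → ledger
mirror → node

index → back → mirror → relay → peer → sink → agent → root → worker → edge → ingest → shard → proxy → broker → store → ledger → node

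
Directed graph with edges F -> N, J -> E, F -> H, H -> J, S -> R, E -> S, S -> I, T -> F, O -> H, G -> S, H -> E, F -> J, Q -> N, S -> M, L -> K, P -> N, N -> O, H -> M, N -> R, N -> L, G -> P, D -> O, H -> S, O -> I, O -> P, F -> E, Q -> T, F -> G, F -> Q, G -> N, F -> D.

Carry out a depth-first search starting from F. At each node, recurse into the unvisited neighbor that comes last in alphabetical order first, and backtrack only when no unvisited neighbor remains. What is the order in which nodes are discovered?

F, Q, T, N, R, O, P, I, H, S, M, J, E, L, K, G, D

Visit F
F → Q
Q → T
Q → N
N → R
N → O
O → P
O → I
O → H
H → S
S → M
H → J
J → E
N → L
L → K
F → G
F → D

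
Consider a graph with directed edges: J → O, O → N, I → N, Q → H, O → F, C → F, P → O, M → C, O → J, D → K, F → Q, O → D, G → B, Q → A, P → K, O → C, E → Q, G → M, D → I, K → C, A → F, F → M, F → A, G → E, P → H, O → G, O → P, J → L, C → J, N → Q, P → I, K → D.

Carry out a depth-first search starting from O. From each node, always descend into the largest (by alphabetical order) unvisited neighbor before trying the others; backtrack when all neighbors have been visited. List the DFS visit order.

O P K D I N Q H A F M C J L G E B

Visit O
O → P
P → K
K → D
D → I
I → N
N → Q
Q → H
Q → A
A → F
F → M
M → C
C → J
J → L
O → G
G → E
G → B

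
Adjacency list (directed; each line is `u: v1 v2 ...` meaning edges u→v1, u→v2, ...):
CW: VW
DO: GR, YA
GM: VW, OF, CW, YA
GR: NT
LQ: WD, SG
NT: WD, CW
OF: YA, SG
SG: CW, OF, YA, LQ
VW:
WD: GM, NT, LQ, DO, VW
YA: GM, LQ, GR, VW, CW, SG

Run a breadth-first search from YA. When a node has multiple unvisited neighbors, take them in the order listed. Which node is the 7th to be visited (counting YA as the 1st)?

Visit YA; enqueue GM, LQ, GR, VW, CW, SG → queue [GM, LQ, GR, VW, CW, SG]
Visit GM; enqueue OF → queue [LQ, GR, VW, CW, SG, OF]
Visit LQ; enqueue WD → queue [GR, VW, CW, SG, OF, WD]
Visit GR; enqueue NT → queue [VW, CW, SG, OF, WD, NT]
Visit VW → queue [CW, SG, OF, WD, NT]
Visit CW → queue [SG, OF, WD, NT]
Visit SG → queue [OF, WD, NT]
Visit OF → queue [WD, NT]
Visit WD; enqueue DO → queue [NT, DO]
Visit NT → queue [DO]
Visit DO → queue []

Visit order: YA, GM, LQ, GR, VW, CW, SG, OF, WD, NT, DO

SG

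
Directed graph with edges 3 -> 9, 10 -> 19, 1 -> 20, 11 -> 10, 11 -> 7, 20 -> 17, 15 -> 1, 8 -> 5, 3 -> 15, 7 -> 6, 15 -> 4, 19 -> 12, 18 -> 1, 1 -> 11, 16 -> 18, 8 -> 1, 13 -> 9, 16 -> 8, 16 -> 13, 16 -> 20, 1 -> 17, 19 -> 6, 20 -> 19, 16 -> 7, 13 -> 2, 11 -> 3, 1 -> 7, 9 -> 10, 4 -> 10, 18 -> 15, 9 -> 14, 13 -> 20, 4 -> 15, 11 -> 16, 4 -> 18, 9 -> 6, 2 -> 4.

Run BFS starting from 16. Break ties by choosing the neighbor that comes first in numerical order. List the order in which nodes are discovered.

16 → 7 → 8 → 13 → 18 → 20 → 6 → 1 → 5 → 2 → 9 → 15 → 17 → 19 → 11 → 4 → 10 → 14 → 12 → 3

Visit 16; enqueue 7, 8, 13, 18, 20 → queue [7, 8, 13, 18, 20]
Visit 7; enqueue 6 → queue [8, 13, 18, 20, 6]
Visit 8; enqueue 1, 5 → queue [13, 18, 20, 6, 1, 5]
Visit 13; enqueue 2, 9 → queue [18, 20, 6, 1, 5, 2, 9]
Visit 18; enqueue 15 → queue [20, 6, 1, 5, 2, 9, 15]
Visit 20; enqueue 17, 19 → queue [6, 1, 5, 2, 9, 15, 17, 19]
Visit 6 → queue [1, 5, 2, 9, 15, 17, 19]
Visit 1; enqueue 11 → queue [5, 2, 9, 15, 17, 19, 11]
Visit 5 → queue [2, 9, 15, 17, 19, 11]
Visit 2; enqueue 4 → queue [9, 15, 17, 19, 11, 4]
Visit 9; enqueue 10, 14 → queue [15, 17, 19, 11, 4, 10, 14]
Visit 15 → queue [17, 19, 11, 4, 10, 14]
Visit 17 → queue [19, 11, 4, 10, 14]
Visit 19; enqueue 12 → queue [11, 4, 10, 14, 12]
Visit 11; enqueue 3 → queue [4, 10, 14, 12, 3]
Visit 4 → queue [10, 14, 12, 3]
Visit 10 → queue [14, 12, 3]
Visit 14 → queue [12, 3]
Visit 12 → queue [3]
Visit 3 → queue []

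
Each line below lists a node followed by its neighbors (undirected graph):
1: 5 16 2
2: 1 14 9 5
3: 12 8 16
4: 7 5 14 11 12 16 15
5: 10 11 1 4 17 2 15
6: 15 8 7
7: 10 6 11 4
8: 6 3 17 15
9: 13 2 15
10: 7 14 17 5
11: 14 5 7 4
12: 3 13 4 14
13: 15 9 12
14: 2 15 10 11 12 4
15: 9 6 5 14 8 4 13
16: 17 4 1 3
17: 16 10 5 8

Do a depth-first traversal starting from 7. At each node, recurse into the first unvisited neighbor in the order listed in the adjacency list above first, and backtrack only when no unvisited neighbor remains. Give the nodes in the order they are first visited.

Visit 7
7 → 10
10 → 14
14 → 2
2 → 1
1 → 5
5 → 11
11 → 4
4 → 12
12 → 3
3 → 8
8 → 6
6 → 15
15 → 9
9 → 13
8 → 17
17 → 16

7 -> 10 -> 14 -> 2 -> 1 -> 5 -> 11 -> 4 -> 12 -> 3 -> 8 -> 6 -> 15 -> 9 -> 13 -> 17 -> 16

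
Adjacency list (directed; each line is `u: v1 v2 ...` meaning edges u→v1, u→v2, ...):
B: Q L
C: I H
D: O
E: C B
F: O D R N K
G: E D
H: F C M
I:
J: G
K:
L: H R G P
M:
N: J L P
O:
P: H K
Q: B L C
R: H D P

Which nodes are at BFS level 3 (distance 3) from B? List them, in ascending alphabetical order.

D, E, F, I, K, M

Level 0: B
Level 1: L, Q
Level 2: C, G, H, P, R
Level 3: D, E, F, I, K, M
Level 4: N, O
Level 5: J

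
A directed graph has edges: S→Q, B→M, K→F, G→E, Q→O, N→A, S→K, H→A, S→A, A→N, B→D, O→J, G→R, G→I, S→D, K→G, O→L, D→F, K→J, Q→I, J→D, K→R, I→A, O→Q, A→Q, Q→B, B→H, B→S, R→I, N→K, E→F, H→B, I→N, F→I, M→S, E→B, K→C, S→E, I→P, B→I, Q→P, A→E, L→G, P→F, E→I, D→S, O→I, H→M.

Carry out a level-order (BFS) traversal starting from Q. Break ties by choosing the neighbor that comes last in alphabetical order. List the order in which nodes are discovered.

Q → P → O → I → B → F → L → J → N → A → S → M → H → D → G → K → E → R → C

Visit Q; enqueue P, O, I, B → queue [P, O, I, B]
Visit P; enqueue F → queue [O, I, B, F]
Visit O; enqueue L, J → queue [I, B, F, L, J]
Visit I; enqueue N, A → queue [B, F, L, J, N, A]
Visit B; enqueue S, M, H, D → queue [F, L, J, N, A, S, M, H, D]
Visit F → queue [L, J, N, A, S, M, H, D]
Visit L; enqueue G → queue [J, N, A, S, M, H, D, G]
Visit J → queue [N, A, S, M, H, D, G]
Visit N; enqueue K → queue [A, S, M, H, D, G, K]
Visit A; enqueue E → queue [S, M, H, D, G, K, E]
Visit S → queue [M, H, D, G, K, E]
Visit M → queue [H, D, G, K, E]
Visit H → queue [D, G, K, E]
Visit D → queue [G, K, E]
Visit G; enqueue R → queue [K, E, R]
Visit K; enqueue C → queue [E, R, C]
Visit E → queue [R, C]
Visit R → queue [C]
Visit C → queue []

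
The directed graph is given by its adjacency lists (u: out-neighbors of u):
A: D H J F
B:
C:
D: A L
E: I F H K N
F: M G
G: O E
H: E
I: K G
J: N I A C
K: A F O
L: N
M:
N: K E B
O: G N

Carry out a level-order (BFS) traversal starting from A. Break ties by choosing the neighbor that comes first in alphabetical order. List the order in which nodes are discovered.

Visit A; enqueue D, F, H, J → queue [D, F, H, J]
Visit D; enqueue L → queue [F, H, J, L]
Visit F; enqueue G, M → queue [H, J, L, G, M]
Visit H; enqueue E → queue [J, L, G, M, E]
Visit J; enqueue C, I, N → queue [L, G, M, E, C, I, N]
Visit L → queue [G, M, E, C, I, N]
Visit G; enqueue O → queue [M, E, C, I, N, O]
Visit M → queue [E, C, I, N, O]
Visit E; enqueue K → queue [C, I, N, O, K]
Visit C → queue [I, N, O, K]
Visit I → queue [N, O, K]
Visit N; enqueue B → queue [O, K, B]
Visit O → queue [K, B]
Visit K → queue [B]
Visit B → queue []

A -> D -> F -> H -> J -> L -> G -> M -> E -> C -> I -> N -> O -> K -> B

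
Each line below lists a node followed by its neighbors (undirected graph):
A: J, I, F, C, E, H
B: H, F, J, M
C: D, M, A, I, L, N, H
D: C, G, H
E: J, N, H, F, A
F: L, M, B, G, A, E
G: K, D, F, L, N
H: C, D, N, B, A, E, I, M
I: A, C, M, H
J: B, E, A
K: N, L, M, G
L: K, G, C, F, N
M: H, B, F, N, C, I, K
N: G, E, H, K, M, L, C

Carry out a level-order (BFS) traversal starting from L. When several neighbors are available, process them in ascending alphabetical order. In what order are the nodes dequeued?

Visit L; enqueue C, F, G, K, N → queue [C, F, G, K, N]
Visit C; enqueue A, D, H, I, M → queue [F, G, K, N, A, D, H, I, M]
Visit F; enqueue B, E → queue [G, K, N, A, D, H, I, M, B, E]
Visit G → queue [K, N, A, D, H, I, M, B, E]
Visit K → queue [N, A, D, H, I, M, B, E]
Visit N → queue [A, D, H, I, M, B, E]
Visit A; enqueue J → queue [D, H, I, M, B, E, J]
Visit D → queue [H, I, M, B, E, J]
Visit H → queue [I, M, B, E, J]
Visit I → queue [M, B, E, J]
Visit M → queue [B, E, J]
Visit B → queue [E, J]
Visit E → queue [J]
Visit J → queue []

L, C, F, G, K, N, A, D, H, I, M, B, E, J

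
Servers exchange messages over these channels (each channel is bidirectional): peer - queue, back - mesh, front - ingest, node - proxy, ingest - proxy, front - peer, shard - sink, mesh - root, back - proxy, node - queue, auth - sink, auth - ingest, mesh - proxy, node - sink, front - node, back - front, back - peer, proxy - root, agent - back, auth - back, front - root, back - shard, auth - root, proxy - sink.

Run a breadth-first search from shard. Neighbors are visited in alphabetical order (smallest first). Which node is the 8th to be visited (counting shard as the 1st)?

peer

Visit shard; enqueue back, sink → queue [back, sink]
Visit back; enqueue agent, auth, front, mesh, peer, proxy → queue [sink, agent, auth, front, mesh, peer, proxy]
Visit sink; enqueue node → queue [agent, auth, front, mesh, peer, proxy, node]
Visit agent → queue [auth, front, mesh, peer, proxy, node]
Visit auth; enqueue ingest, root → queue [front, mesh, peer, proxy, node, ingest, root]
Visit front → queue [mesh, peer, proxy, node, ingest, root]
Visit mesh → queue [peer, proxy, node, ingest, root]
Visit peer; enqueue queue → queue [proxy, node, ingest, root, queue]
Visit proxy → queue [node, ingest, root, queue]
Visit node → queue [ingest, root, queue]
Visit ingest → queue [root, queue]
Visit root → queue [queue]
Visit queue → queue []

Visit order: shard, back, sink, agent, auth, front, mesh, peer, proxy, node, ingest, root, queue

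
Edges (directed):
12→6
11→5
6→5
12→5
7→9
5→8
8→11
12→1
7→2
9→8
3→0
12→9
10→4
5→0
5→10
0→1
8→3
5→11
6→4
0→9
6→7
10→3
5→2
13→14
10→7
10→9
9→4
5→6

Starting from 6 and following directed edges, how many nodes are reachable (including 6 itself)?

12

BFS from 6 visits: 6, 4, 5, 7, 0, 2, 8, 10, 11, 9, 1, 3
Reachable nodes: 12 of 15 total.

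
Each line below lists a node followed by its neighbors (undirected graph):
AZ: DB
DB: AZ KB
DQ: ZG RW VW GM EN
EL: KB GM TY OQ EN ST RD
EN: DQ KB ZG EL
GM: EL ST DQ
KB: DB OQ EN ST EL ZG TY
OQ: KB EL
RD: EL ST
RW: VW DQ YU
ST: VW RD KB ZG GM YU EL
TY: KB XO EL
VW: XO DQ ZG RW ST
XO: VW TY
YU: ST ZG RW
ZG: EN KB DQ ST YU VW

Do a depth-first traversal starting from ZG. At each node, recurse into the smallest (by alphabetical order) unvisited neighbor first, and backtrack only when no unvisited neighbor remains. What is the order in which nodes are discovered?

Visit ZG
ZG → DQ
DQ → EN
EN → EL
EL → GM
GM → ST
ST → KB
KB → DB
DB → AZ
KB → OQ
KB → TY
TY → XO
XO → VW
VW → RW
RW → YU
ST → RD

ZG, DQ, EN, EL, GM, ST, KB, DB, AZ, OQ, TY, XO, VW, RW, YU, RD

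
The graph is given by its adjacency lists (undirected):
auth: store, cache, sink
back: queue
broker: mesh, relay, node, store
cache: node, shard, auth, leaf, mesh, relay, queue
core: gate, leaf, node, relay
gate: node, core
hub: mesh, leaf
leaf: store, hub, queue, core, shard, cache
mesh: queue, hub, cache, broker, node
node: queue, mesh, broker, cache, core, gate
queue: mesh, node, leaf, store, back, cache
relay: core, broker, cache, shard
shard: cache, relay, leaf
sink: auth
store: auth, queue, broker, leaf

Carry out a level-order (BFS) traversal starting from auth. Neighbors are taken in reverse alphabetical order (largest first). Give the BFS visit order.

Visit auth; enqueue store, sink, cache → queue [store, sink, cache]
Visit store; enqueue queue, leaf, broker → queue [sink, cache, queue, leaf, broker]
Visit sink → queue [cache, queue, leaf, broker]
Visit cache; enqueue shard, relay, node, mesh → queue [queue, leaf, broker, shard, relay, node, mesh]
Visit queue; enqueue back → queue [leaf, broker, shard, relay, node, mesh, back]
Visit leaf; enqueue hub, core → queue [broker, shard, relay, node, mesh, back, hub, core]
Visit broker → queue [shard, relay, node, mesh, back, hub, core]
Visit shard → queue [relay, node, mesh, back, hub, core]
Visit relay → queue [node, mesh, back, hub, core]
Visit node; enqueue gate → queue [mesh, back, hub, core, gate]
Visit mesh → queue [back, hub, core, gate]
Visit back → queue [hub, core, gate]
Visit hub → queue [core, gate]
Visit core → queue [gate]
Visit gate → queue []

auth, store, sink, cache, queue, leaf, broker, shard, relay, node, mesh, back, hub, core, gate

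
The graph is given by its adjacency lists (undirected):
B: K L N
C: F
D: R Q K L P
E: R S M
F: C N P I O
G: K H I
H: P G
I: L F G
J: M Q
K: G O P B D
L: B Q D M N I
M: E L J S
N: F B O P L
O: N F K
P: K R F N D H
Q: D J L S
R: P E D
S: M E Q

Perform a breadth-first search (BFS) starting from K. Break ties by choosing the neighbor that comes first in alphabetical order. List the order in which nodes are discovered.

K, B, D, G, O, P, L, N, Q, R, H, I, F, M, J, S, E, C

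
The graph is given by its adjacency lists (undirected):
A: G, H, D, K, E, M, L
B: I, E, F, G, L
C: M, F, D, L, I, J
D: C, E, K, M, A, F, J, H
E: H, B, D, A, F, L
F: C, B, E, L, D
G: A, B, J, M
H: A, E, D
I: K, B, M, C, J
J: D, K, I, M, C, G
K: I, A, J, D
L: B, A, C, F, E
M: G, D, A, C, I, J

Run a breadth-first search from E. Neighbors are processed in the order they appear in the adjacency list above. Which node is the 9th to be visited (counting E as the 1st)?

G

Visit E; enqueue H, B, D, A, F, L → queue [H, B, D, A, F, L]
Visit H → queue [B, D, A, F, L]
Visit B; enqueue I, G → queue [D, A, F, L, I, G]
Visit D; enqueue C, K, M, J → queue [A, F, L, I, G, C, K, M, J]
Visit A → queue [F, L, I, G, C, K, M, J]
Visit F → queue [L, I, G, C, K, M, J]
Visit L → queue [I, G, C, K, M, J]
Visit I → queue [G, C, K, M, J]
Visit G → queue [C, K, M, J]
Visit C → queue [K, M, J]
Visit K → queue [M, J]
Visit M → queue [J]
Visit J → queue []

Visit order: E, H, B, D, A, F, L, I, G, C, K, M, J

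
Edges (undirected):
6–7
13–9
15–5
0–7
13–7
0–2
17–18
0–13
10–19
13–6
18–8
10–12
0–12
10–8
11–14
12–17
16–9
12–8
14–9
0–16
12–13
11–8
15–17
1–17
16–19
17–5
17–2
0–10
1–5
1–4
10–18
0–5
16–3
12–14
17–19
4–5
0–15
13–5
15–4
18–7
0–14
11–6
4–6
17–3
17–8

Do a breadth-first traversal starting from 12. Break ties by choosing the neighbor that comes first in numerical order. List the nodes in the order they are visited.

Visit 12; enqueue 0, 8, 10, 13, 14, 17 → queue [0, 8, 10, 13, 14, 17]
Visit 0; enqueue 2, 5, 7, 15, 16 → queue [8, 10, 13, 14, 17, 2, 5, 7, 15, 16]
Visit 8; enqueue 11, 18 → queue [10, 13, 14, 17, 2, 5, 7, 15, 16, 11, 18]
Visit 10; enqueue 19 → queue [13, 14, 17, 2, 5, 7, 15, 16, 11, 18, 19]
Visit 13; enqueue 6, 9 → queue [14, 17, 2, 5, 7, 15, 16, 11, 18, 19, 6, 9]
Visit 14 → queue [17, 2, 5, 7, 15, 16, 11, 18, 19, 6, 9]
Visit 17; enqueue 1, 3 → queue [2, 5, 7, 15, 16, 11, 18, 19, 6, 9, 1, 3]
Visit 2 → queue [5, 7, 15, 16, 11, 18, 19, 6, 9, 1, 3]
Visit 5; enqueue 4 → queue [7, 15, 16, 11, 18, 19, 6, 9, 1, 3, 4]
Visit 7 → queue [15, 16, 11, 18, 19, 6, 9, 1, 3, 4]
Visit 15 → queue [16, 11, 18, 19, 6, 9, 1, 3, 4]
Visit 16 → queue [11, 18, 19, 6, 9, 1, 3, 4]
Visit 11 → queue [18, 19, 6, 9, 1, 3, 4]
Visit 18 → queue [19, 6, 9, 1, 3, 4]
Visit 19 → queue [6, 9, 1, 3, 4]
Visit 6 → queue [9, 1, 3, 4]
Visit 9 → queue [1, 3, 4]
Visit 1 → queue [3, 4]
Visit 3 → queue [4]
Visit 4 → queue []

12, 0, 8, 10, 13, 14, 17, 2, 5, 7, 15, 16, 11, 18, 19, 6, 9, 1, 3, 4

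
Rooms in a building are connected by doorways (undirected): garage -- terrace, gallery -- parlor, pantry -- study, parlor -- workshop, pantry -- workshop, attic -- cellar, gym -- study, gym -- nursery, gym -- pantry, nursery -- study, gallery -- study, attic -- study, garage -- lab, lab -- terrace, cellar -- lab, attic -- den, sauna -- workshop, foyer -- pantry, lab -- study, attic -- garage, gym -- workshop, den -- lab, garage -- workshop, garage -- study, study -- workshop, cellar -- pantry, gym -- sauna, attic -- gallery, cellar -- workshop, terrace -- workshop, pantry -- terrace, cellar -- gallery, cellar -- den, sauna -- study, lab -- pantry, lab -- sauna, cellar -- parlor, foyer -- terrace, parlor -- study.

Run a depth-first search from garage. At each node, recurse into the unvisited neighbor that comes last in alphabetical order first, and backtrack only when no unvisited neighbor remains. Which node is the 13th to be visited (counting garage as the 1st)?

Visit garage
garage → workshop
workshop → terrace
terrace → pantry
pantry → study
study → sauna
sauna → lab
lab → den
den → cellar
cellar → parlor
parlor → gallery
gallery → attic
sauna → gym
gym → nursery
pantry → foyer

Visit order: garage, workshop, terrace, pantry, study, sauna, lab, den, cellar, parlor, gallery, attic, gym, nursery, foyer

gym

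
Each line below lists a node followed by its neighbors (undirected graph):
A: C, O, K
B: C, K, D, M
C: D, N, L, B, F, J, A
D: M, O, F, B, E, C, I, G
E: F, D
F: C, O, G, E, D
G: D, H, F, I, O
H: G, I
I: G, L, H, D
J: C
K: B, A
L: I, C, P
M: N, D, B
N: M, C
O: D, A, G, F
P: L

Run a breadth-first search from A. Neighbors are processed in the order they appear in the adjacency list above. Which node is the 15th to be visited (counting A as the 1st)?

P

Visit A; enqueue C, O, K → queue [C, O, K]
Visit C; enqueue D, N, L, B, F, J → queue [O, K, D, N, L, B, F, J]
Visit O; enqueue G → queue [K, D, N, L, B, F, J, G]
Visit K → queue [D, N, L, B, F, J, G]
Visit D; enqueue M, E, I → queue [N, L, B, F, J, G, M, E, I]
Visit N → queue [L, B, F, J, G, M, E, I]
Visit L; enqueue P → queue [B, F, J, G, M, E, I, P]
Visit B → queue [F, J, G, M, E, I, P]
Visit F → queue [J, G, M, E, I, P]
Visit J → queue [G, M, E, I, P]
Visit G; enqueue H → queue [M, E, I, P, H]
Visit M → queue [E, I, P, H]
Visit E → queue [I, P, H]
Visit I → queue [P, H]
Visit P → queue [H]
Visit H → queue []

Visit order: A, C, O, K, D, N, L, B, F, J, G, M, E, I, P, H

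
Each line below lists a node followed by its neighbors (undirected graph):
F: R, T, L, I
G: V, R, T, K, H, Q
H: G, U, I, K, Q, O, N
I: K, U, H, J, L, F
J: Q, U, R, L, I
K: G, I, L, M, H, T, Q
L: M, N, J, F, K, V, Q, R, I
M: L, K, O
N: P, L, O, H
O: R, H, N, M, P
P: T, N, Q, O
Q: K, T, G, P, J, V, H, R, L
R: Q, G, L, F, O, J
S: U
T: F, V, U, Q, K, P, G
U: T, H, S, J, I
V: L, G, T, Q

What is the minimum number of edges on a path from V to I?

Level 0: V
Level 1: G, L, Q, T
Level 2: F, H, I, J, K, M, N, P, R, U
Level 3: O, S
I first appears at level 2.

2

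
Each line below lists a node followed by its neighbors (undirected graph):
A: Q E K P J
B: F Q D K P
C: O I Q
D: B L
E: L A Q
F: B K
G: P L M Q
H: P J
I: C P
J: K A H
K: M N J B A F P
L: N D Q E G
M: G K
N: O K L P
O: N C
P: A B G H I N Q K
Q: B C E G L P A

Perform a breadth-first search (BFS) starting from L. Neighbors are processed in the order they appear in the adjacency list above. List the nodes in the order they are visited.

L, N, D, Q, E, G, O, K, P, B, C, A, M, J, F, H, I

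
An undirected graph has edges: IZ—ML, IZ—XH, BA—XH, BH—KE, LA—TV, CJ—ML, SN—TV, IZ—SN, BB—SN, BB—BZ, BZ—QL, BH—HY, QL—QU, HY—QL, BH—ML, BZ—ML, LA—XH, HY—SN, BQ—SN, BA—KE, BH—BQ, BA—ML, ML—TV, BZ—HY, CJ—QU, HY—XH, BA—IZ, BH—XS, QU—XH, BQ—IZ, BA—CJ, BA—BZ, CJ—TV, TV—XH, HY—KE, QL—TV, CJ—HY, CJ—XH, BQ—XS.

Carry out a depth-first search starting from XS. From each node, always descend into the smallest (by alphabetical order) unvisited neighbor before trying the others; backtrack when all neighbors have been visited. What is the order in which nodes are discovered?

Visit XS
XS → BH
BH → BQ
BQ → IZ
IZ → BA
BA → BZ
BZ → BB
BB → SN
SN → HY
HY → CJ
CJ → ML
ML → TV
TV → LA
LA → XH
XH → QU
QU → QL
HY → KE

XS, BH, BQ, IZ, BA, BZ, BB, SN, HY, CJ, ML, TV, LA, XH, QU, QL, KE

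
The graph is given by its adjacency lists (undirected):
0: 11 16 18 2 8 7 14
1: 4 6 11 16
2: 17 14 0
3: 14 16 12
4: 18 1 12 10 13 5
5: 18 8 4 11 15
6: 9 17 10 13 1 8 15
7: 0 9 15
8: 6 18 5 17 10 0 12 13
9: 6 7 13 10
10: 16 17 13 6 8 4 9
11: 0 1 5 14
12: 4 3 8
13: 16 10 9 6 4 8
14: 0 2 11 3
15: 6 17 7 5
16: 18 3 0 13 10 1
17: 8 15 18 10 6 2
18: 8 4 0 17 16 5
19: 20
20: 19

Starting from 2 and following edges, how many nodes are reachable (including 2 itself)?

BFS from 2 visits: 2, 17, 14, 0, 18, 15, 10, 8, 6, 11, 3, 16, 7, 5, 4, 13, 9, 12, 1
Reachable nodes: 19 of 21 total.

19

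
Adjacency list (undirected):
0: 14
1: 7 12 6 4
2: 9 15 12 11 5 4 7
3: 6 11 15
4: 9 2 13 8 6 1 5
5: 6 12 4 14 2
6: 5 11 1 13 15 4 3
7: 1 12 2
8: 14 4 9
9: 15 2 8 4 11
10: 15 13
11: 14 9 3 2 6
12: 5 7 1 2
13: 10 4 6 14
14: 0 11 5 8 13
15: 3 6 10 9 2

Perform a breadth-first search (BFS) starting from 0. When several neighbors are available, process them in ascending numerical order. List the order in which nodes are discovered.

0, 14, 5, 8, 11, 13, 2, 4, 6, 12, 9, 3, 10, 7, 15, 1

Visit 0; enqueue 14 → queue [14]
Visit 14; enqueue 5, 8, 11, 13 → queue [5, 8, 11, 13]
Visit 5; enqueue 2, 4, 6, 12 → queue [8, 11, 13, 2, 4, 6, 12]
Visit 8; enqueue 9 → queue [11, 13, 2, 4, 6, 12, 9]
Visit 11; enqueue 3 → queue [13, 2, 4, 6, 12, 9, 3]
Visit 13; enqueue 10 → queue [2, 4, 6, 12, 9, 3, 10]
Visit 2; enqueue 7, 15 → queue [4, 6, 12, 9, 3, 10, 7, 15]
Visit 4; enqueue 1 → queue [6, 12, 9, 3, 10, 7, 15, 1]
Visit 6 → queue [12, 9, 3, 10, 7, 15, 1]
Visit 12 → queue [9, 3, 10, 7, 15, 1]
Visit 9 → queue [3, 10, 7, 15, 1]
Visit 3 → queue [10, 7, 15, 1]
Visit 10 → queue [7, 15, 1]
Visit 7 → queue [15, 1]
Visit 15 → queue [1]
Visit 1 → queue []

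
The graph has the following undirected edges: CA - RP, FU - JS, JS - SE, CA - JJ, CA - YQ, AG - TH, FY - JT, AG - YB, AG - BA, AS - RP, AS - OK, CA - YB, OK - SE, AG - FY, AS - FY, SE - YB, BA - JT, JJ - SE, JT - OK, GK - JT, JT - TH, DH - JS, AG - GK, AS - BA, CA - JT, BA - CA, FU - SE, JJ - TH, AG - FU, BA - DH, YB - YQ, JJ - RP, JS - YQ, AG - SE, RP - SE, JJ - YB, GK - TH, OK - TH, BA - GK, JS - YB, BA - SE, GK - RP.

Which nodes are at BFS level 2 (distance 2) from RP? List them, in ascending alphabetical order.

Level 0: RP
Level 1: AS, CA, GK, JJ, SE
Level 2: AG, BA, FU, FY, JS, JT, OK, TH, YB, YQ
Level 3: DH

AG, BA, FU, FY, JS, JT, OK, TH, YB, YQ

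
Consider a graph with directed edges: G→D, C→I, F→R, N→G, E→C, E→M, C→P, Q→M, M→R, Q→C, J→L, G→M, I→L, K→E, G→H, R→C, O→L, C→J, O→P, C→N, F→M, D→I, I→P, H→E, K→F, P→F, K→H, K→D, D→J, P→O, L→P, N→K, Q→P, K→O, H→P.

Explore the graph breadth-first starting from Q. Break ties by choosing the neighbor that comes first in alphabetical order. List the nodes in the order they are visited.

Q -> C -> M -> P -> I -> J -> N -> R -> F -> O -> L -> G -> K -> D -> H -> E

Visit Q; enqueue C, M, P → queue [C, M, P]
Visit C; enqueue I, J, N → queue [M, P, I, J, N]
Visit M; enqueue R → queue [P, I, J, N, R]
Visit P; enqueue F, O → queue [I, J, N, R, F, O]
Visit I; enqueue L → queue [J, N, R, F, O, L]
Visit J → queue [N, R, F, O, L]
Visit N; enqueue G, K → queue [R, F, O, L, G, K]
Visit R → queue [F, O, L, G, K]
Visit F → queue [O, L, G, K]
Visit O → queue [L, G, K]
Visit L → queue [G, K]
Visit G; enqueue D, H → queue [K, D, H]
Visit K; enqueue E → queue [D, H, E]
Visit D → queue [H, E]
Visit H → queue [E]
Visit E → queue []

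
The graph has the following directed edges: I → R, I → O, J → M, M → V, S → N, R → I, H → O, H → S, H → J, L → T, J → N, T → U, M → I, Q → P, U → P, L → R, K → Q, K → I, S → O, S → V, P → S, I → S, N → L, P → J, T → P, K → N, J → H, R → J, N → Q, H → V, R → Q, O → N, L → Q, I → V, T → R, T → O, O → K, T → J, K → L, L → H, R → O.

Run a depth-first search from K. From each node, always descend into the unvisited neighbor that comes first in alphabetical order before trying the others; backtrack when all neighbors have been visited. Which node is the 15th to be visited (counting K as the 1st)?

U

Visit K
K → I
I → O
O → N
N → L
L → H
H → J
J → M
M → V
H → S
L → Q
Q → P
L → R
L → T
T → U

Visit order: K, I, O, N, L, H, J, M, V, S, Q, P, R, T, U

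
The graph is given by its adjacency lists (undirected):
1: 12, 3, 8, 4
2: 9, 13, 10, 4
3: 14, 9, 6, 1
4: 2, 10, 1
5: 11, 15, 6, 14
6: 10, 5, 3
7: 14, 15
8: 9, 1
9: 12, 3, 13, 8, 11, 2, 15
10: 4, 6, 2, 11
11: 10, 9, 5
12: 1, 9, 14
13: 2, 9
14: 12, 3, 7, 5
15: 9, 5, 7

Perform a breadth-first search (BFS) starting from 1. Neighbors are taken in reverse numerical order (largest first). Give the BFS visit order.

Visit 1; enqueue 12, 8, 4, 3 → queue [12, 8, 4, 3]
Visit 12; enqueue 14, 9 → queue [8, 4, 3, 14, 9]
Visit 8 → queue [4, 3, 14, 9]
Visit 4; enqueue 10, 2 → queue [3, 14, 9, 10, 2]
Visit 3; enqueue 6 → queue [14, 9, 10, 2, 6]
Visit 14; enqueue 7, 5 → queue [9, 10, 2, 6, 7, 5]
Visit 9; enqueue 15, 13, 11 → queue [10, 2, 6, 7, 5, 15, 13, 11]
Visit 10 → queue [2, 6, 7, 5, 15, 13, 11]
Visit 2 → queue [6, 7, 5, 15, 13, 11]
Visit 6 → queue [7, 5, 15, 13, 11]
Visit 7 → queue [5, 15, 13, 11]
Visit 5 → queue [15, 13, 11]
Visit 15 → queue [13, 11]
Visit 13 → queue [11]
Visit 11 → queue []

1, 12, 8, 4, 3, 14, 9, 10, 2, 6, 7, 5, 15, 13, 11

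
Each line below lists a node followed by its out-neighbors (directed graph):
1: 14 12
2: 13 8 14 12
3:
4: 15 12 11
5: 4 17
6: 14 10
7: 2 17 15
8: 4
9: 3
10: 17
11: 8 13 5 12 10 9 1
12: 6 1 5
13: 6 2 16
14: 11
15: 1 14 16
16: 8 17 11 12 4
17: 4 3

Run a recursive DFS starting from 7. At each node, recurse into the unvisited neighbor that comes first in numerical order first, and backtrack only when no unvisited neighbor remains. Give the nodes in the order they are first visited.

Visit 7
7 → 2
2 → 8
8 → 4
4 → 11
11 → 1
1 → 12
12 → 5
5 → 17
17 → 3
12 → 6
6 → 10
6 → 14
11 → 9
11 → 13
13 → 16
4 → 15

7 → 2 → 8 → 4 → 11 → 1 → 12 → 5 → 17 → 3 → 6 → 10 → 14 → 9 → 13 → 16 → 15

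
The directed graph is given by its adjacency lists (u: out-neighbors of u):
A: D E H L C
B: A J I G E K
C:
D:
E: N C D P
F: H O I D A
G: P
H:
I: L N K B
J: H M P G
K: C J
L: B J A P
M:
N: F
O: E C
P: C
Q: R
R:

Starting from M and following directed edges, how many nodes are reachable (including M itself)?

1

BFS from M visits: M
Reachable nodes: 1 of 18 total.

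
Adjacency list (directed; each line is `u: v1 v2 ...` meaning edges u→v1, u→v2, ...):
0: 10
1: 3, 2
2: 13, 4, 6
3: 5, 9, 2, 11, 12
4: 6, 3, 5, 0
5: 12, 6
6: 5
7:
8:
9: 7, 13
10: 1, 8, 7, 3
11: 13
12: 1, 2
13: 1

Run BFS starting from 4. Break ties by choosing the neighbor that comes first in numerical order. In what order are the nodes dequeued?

4, 0, 3, 5, 6, 10, 2, 9, 11, 12, 1, 7, 8, 13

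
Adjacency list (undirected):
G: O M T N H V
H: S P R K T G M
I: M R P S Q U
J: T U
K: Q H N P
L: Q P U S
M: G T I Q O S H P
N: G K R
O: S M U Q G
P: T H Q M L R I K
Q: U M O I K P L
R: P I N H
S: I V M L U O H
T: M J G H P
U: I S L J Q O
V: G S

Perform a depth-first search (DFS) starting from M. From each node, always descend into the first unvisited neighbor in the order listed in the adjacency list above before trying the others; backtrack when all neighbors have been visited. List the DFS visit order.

Visit M
M → G
G → O
O → S
S → I
I → R
R → P
P → T
T → J
J → U
U → L
L → Q
Q → K
K → H
K → N
S → V

M G O S I R P T J U L Q K H N V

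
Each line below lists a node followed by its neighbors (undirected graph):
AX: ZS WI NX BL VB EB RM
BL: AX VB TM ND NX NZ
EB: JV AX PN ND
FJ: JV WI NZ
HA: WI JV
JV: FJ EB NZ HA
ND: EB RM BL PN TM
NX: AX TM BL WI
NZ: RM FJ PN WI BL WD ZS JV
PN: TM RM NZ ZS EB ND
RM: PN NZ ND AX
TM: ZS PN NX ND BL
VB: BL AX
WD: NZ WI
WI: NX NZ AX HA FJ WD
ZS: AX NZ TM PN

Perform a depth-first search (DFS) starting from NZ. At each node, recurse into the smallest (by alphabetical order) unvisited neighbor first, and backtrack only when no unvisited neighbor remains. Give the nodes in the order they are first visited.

NZ, BL, AX, EB, JV, FJ, WI, HA, NX, TM, ND, PN, RM, ZS, WD, VB

Visit NZ
NZ → BL
BL → AX
AX → EB
EB → JV
JV → FJ
FJ → WI
WI → HA
WI → NX
NX → TM
TM → ND
ND → PN
PN → RM
PN → ZS
WI → WD
AX → VB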